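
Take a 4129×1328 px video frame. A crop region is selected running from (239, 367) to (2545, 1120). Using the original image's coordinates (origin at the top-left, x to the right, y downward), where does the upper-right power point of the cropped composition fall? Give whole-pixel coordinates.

Crop width = 2545 − 239 = 2306 px; one third is 768.67 px.
Crop height = 1120 − 367 = 753 px; one third is 251.00 px.
The upper-right point is two-thirds across and one-third down within the crop:
x = 239 + 2 × 768.67 ≈ 1776; y = 367 + 1 × 251.00 ≈ 618.

x = 1776 px, y = 618 px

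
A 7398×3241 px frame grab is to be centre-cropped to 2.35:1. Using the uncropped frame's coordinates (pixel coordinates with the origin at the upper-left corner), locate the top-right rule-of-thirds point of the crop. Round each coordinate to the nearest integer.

(4932, 1096)

7398/3241 < 2.35/1, so the 2.35:1 crop keeps the full width 7398 and trims height to 7398 × 1/2.35 = 3148.09 px.
Top offset = (3241 − 3148.09)/2 = 46.46 px; left offset = 0.
Top-right is two-thirds across and one-third down within the crop:
x = 0.00 + 2 × 7398.00/3 ≈ 4932; y = 46.46 + 1 × 3148.09/3 ≈ 1096.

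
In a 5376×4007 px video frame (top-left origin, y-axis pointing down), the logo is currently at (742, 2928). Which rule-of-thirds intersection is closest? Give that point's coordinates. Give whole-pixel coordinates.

x = 1792 px, y = 2671 px

Third lines: x ∈ {1792, 3584}, y ∈ {1336, 2671}.
742 is closer to x = 1792; 2928 is closer to y = 2671.
So the nearest intersection is the lower-left power point.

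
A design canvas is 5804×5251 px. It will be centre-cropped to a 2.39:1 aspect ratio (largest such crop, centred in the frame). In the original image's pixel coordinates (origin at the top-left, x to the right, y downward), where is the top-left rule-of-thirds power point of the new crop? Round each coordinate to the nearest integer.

x = 1935 px, y = 2221 px

5804/5251 < 2.39/1, so the 2.39:1 crop keeps the full width 5804 and trims height to 5804 × 1/2.39 = 2428.45 px.
Top offset = (5251 − 2428.45)/2 = 1411.27 px; left offset = 0.
Top-left is one-third across and one-third down within the crop:
x = 0.00 + 1 × 5804.00/3 ≈ 1935; y = 1411.27 + 1 × 2428.45/3 ≈ 2221.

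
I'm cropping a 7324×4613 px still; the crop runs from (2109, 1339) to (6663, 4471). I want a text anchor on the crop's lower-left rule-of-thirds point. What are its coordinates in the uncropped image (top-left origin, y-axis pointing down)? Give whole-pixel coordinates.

Crop width = 6663 − 2109 = 4554 px; one third is 1518.00 px.
Crop height = 4471 − 1339 = 3132 px; one third is 1044.00 px.
The lower-left point is one-third across and two-thirds down within the crop:
x = 2109 + 1 × 1518.00 ≈ 3627; y = 1339 + 2 × 1044.00 ≈ 3427.

x = 3627 px, y = 3427 px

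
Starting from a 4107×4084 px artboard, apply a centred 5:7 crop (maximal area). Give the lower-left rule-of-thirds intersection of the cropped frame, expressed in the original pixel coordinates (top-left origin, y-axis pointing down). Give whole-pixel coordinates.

(1567, 2723)

4107/4084 > 5/7, so the 5:7 crop keeps the full height 4084 and trims width to 4084 × 5/7 = 2917.14 px.
Left offset = (4107 − 2917.14)/2 = 594.93 px; top offset = 0.
Lower-left is one-third across and two-thirds down within the crop:
x = 594.93 + 1 × 2917.14/3 ≈ 1567; y = 0.00 + 2 × 4084.00/3 ≈ 2723.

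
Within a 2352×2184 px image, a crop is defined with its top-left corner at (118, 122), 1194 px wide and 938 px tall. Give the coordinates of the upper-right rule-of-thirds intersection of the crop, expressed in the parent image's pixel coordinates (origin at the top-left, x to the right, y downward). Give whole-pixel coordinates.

One third of the crop width 1194 is 398.00 px.
One third of the crop height 938 is 312.67 px.
The upper-right point is two-thirds across and one-third down within the crop:
x = 118 + 2 × 398.00 ≈ 914; y = 122 + 1 × 312.67 ≈ 435.

(914, 435)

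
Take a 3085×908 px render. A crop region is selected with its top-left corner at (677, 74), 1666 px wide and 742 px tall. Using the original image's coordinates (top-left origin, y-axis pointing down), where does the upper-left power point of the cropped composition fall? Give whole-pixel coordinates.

One third of the crop width 1666 is 555.33 px.
One third of the crop height 742 is 247.33 px.
The upper-left point is one-third across and one-third down within the crop:
x = 677 + 1 × 555.33 ≈ 1232; y = 74 + 1 × 247.33 ≈ 321.

(1232, 321)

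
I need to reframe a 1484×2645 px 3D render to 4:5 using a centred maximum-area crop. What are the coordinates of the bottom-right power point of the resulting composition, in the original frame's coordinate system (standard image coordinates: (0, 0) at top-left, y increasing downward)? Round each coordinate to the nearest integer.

x = 989 px, y = 1632 px

1484/2645 < 4/5, so the 4:5 crop keeps the full width 1484 and trims height to 1484 × 5/4 = 1855.00 px.
Top offset = (2645 − 1855.00)/2 = 395.00 px; left offset = 0.
Bottom-right is two-thirds across and two-thirds down within the crop:
x = 0.00 + 2 × 1484.00/3 ≈ 989; y = 395.00 + 2 × 1855.00/3 ≈ 1632.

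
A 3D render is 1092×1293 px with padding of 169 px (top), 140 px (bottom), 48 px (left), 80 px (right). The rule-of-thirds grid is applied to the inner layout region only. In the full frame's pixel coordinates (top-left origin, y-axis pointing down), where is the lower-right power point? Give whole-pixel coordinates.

Content width = 1092 − 48 − 80 = 964 px; content height = 1293 − 169 − 140 = 984 px.
Lower-right is two-thirds across and two-thirds down within the inner layout region.
x = 48 + 2 × 964/3 = 48 + 642.67 ≈ 691
y = 169 + 2 × 984/3 = 169 + 656.00 ≈ 825

(691, 825)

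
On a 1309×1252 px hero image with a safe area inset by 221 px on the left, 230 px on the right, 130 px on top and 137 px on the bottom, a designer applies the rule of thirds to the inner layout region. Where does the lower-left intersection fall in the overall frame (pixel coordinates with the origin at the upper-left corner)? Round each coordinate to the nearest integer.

Content width = 1309 − 221 − 230 = 858 px; content height = 1252 − 130 − 137 = 985 px.
Lower-left is one-third across and two-thirds down within the inner layout region.
x = 221 + 1 × 858/3 = 221 + 286.00 ≈ 507
y = 130 + 2 × 985/3 = 130 + 656.67 ≈ 787

(507, 787)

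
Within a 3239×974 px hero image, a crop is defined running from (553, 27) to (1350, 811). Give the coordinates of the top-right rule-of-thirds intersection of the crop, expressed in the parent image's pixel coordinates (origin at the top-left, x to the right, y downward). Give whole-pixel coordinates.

Crop width = 1350 − 553 = 797 px; one third is 265.67 px.
Crop height = 811 − 27 = 784 px; one third is 261.33 px.
The top-right point is two-thirds across and one-third down within the crop:
x = 553 + 2 × 265.67 ≈ 1084; y = 27 + 1 × 261.33 ≈ 288.

(1084, 288)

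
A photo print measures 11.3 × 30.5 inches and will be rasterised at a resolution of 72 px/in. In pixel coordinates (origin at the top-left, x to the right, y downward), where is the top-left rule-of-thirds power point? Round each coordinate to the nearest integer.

(271, 732)

In pixels the canvas is 11.3 × 72 = 813.6 wide and 30.5 × 72 = 2196 tall.
The top-left point is one-third across and one-third down:
x = 1 × 813.6/3 ≈ 271; y = 1 × 2196/3 ≈ 732.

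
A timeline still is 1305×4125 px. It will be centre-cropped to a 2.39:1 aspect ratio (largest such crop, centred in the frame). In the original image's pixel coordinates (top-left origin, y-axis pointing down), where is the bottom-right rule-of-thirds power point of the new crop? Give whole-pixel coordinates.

x = 870 px, y = 2154 px

1305/4125 < 2.39/1, so the 2.39:1 crop keeps the full width 1305 and trims height to 1305 × 1/2.39 = 546.03 px.
Top offset = (4125 − 546.03)/2 = 1789.49 px; left offset = 0.
Bottom-right is two-thirds across and two-thirds down within the crop:
x = 0.00 + 2 × 1305.00/3 ≈ 870; y = 1789.49 + 2 × 546.03/3 ≈ 2154.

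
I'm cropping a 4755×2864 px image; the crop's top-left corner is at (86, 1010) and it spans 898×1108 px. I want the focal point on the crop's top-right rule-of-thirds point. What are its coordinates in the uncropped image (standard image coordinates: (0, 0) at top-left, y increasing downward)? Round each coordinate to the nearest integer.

One third of the crop width 898 is 299.33 px.
One third of the crop height 1108 is 369.33 px.
The top-right point is two-thirds across and one-third down within the crop:
x = 86 + 2 × 299.33 ≈ 685; y = 1010 + 1 × 369.33 ≈ 1379.

(685, 1379)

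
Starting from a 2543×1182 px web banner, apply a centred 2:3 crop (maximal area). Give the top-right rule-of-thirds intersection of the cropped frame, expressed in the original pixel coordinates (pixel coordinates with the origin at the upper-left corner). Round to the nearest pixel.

2543/1182 > 2/3, so the 2:3 crop keeps the full height 1182 and trims width to 1182 × 2/3 = 788.00 px.
Left offset = (2543 − 788.00)/2 = 877.50 px; top offset = 0.
Top-right is two-thirds across and one-third down within the crop:
x = 877.50 + 2 × 788.00/3 ≈ 1403; y = 0.00 + 1 × 1182.00/3 ≈ 394.

(1403, 394)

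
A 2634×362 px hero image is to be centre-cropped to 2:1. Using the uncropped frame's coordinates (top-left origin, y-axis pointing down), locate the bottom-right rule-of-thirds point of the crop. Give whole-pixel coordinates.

(1438, 241)

2634/362 > 2/1, so the 2:1 crop keeps the full height 362 and trims width to 362 × 2/1 = 724.00 px.
Left offset = (2634 − 724.00)/2 = 955.00 px; top offset = 0.
Bottom-right is two-thirds across and two-thirds down within the crop:
x = 955.00 + 2 × 724.00/3 ≈ 1438; y = 0.00 + 2 × 362.00/3 ≈ 241.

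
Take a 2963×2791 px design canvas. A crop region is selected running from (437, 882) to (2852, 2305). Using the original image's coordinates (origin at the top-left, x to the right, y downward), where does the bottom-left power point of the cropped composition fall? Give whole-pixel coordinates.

Crop width = 2852 − 437 = 2415 px; one third is 805.00 px.
Crop height = 2305 − 882 = 1423 px; one third is 474.33 px.
The bottom-left point is one-third across and two-thirds down within the crop:
x = 437 + 1 × 805.00 ≈ 1242; y = 882 + 2 × 474.33 ≈ 1831.

(1242, 1831)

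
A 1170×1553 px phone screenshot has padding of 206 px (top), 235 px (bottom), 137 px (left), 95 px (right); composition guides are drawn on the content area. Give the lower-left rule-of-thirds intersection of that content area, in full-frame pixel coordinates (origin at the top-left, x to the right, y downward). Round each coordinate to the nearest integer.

x = 450 px, y = 947 px

Content width = 1170 − 137 − 95 = 938 px; content height = 1553 − 206 − 235 = 1112 px.
Lower-left is one-third across and two-thirds down within the content area.
x = 137 + 1 × 938/3 = 137 + 312.67 ≈ 450
y = 206 + 2 × 1112/3 = 206 + 741.33 ≈ 947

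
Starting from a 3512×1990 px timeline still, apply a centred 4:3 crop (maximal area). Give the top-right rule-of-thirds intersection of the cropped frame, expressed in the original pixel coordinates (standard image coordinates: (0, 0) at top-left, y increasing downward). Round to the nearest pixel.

x = 2198 px, y = 663 px

3512/1990 > 4/3, so the 4:3 crop keeps the full height 1990 and trims width to 1990 × 4/3 = 2653.33 px.
Left offset = (3512 − 2653.33)/2 = 429.33 px; top offset = 0.
Top-right is two-thirds across and one-third down within the crop:
x = 429.33 + 2 × 2653.33/3 ≈ 2198; y = 0.00 + 1 × 1990.00/3 ≈ 663.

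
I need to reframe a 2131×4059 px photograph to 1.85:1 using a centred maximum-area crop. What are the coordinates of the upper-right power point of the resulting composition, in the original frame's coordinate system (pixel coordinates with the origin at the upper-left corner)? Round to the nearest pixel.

(1421, 1838)

2131/4059 < 1.85/1, so the 1.85:1 crop keeps the full width 2131 and trims height to 2131 × 1/1.85 = 1151.89 px.
Top offset = (4059 − 1151.89)/2 = 1453.55 px; left offset = 0.
Upper-right is two-thirds across and one-third down within the crop:
x = 0.00 + 2 × 2131.00/3 ≈ 1421; y = 1453.55 + 1 × 1151.89/3 ≈ 1838.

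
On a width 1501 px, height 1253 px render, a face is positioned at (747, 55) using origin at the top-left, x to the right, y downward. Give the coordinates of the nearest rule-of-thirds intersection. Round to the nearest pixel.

Third lines: x ∈ {500, 1001}, y ∈ {418, 835}.
747 is closer to x = 500; 55 is closer to y = 418.
So the nearest intersection is the upper-left power point.

(500, 418)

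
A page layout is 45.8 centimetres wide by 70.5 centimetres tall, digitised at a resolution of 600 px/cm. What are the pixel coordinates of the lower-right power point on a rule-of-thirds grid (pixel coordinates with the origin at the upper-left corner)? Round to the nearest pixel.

In pixels the canvas is 45.8 × 600 = 27480 wide and 70.5 × 600 = 42300 tall.
The lower-right point is two-thirds across and two-thirds down:
x = 2 × 27480/3 ≈ 18320; y = 2 × 42300/3 ≈ 28200.

(18320, 28200)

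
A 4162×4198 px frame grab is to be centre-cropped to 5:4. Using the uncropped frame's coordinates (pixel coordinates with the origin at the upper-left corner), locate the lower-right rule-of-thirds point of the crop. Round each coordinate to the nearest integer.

4162/4198 < 5/4, so the 5:4 crop keeps the full width 4162 and trims height to 4162 × 4/5 = 3329.60 px.
Top offset = (4198 − 3329.60)/2 = 434.20 px; left offset = 0.
Lower-right is two-thirds across and two-thirds down within the crop:
x = 0.00 + 2 × 4162.00/3 ≈ 2775; y = 434.20 + 2 × 3329.60/3 ≈ 2654.

(2775, 2654)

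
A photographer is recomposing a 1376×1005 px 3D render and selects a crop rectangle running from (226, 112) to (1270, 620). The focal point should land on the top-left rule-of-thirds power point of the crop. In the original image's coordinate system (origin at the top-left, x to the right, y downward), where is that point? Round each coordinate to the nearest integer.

Crop width = 1270 − 226 = 1044 px; one third is 348.00 px.
Crop height = 620 − 112 = 508 px; one third is 169.33 px.
The top-left point is one-third across and one-third down within the crop:
x = 226 + 1 × 348.00 ≈ 574; y = 112 + 1 × 169.33 ≈ 281.

(574, 281)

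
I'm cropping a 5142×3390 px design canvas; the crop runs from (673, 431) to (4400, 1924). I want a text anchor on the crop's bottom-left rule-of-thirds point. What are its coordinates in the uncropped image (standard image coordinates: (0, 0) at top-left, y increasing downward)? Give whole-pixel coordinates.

Crop width = 4400 − 673 = 3727 px; one third is 1242.33 px.
Crop height = 1924 − 431 = 1493 px; one third is 497.67 px.
The bottom-left point is one-third across and two-thirds down within the crop:
x = 673 + 1 × 1242.33 ≈ 1915; y = 431 + 2 × 497.67 ≈ 1426.

x = 1915 px, y = 1426 px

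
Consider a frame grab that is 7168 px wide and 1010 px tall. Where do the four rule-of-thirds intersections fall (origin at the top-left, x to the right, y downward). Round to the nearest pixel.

One third of 7168 is 2389.33; one third of 1010 is 336.67.
Vertical third lines at x = 2389 and x = 4779; horizontal third lines at y = 337 and y = 673.

(2389, 337), (4779, 337), (2389, 673), (4779, 673)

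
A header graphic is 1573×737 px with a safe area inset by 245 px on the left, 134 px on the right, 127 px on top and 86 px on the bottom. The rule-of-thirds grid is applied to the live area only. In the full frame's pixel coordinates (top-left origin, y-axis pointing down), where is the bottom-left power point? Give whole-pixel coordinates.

Content width = 1573 − 245 − 134 = 1194 px; content height = 737 − 127 − 86 = 524 px.
Bottom-left is one-third across and two-thirds down within the live area.
x = 245 + 1 × 1194/3 = 245 + 398.00 ≈ 643
y = 127 + 2 × 524/3 = 127 + 349.33 ≈ 476

x = 643 px, y = 476 px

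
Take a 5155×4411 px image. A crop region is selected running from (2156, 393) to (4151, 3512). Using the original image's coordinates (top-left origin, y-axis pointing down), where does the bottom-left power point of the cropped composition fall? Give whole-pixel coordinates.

Crop width = 4151 − 2156 = 1995 px; one third is 665.00 px.
Crop height = 3512 − 393 = 3119 px; one third is 1039.67 px.
The bottom-left point is one-third across and two-thirds down within the crop:
x = 2156 + 1 × 665.00 ≈ 2821; y = 393 + 2 × 1039.67 ≈ 2472.

x = 2821 px, y = 2472 px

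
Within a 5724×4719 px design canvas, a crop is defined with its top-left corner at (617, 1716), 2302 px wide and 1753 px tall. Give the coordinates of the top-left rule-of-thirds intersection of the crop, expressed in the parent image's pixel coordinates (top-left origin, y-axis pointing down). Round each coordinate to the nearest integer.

(1384, 2300)

One third of the crop width 2302 is 767.33 px.
One third of the crop height 1753 is 584.33 px.
The top-left point is one-third across and one-third down within the crop:
x = 617 + 1 × 767.33 ≈ 1384; y = 1716 + 1 × 584.33 ≈ 2300.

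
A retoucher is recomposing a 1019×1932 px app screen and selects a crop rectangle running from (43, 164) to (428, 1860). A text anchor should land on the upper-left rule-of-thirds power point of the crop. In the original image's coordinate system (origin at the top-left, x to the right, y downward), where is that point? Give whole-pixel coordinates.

Crop width = 428 − 43 = 385 px; one third is 128.33 px.
Crop height = 1860 − 164 = 1696 px; one third is 565.33 px.
The upper-left point is one-third across and one-third down within the crop:
x = 43 + 1 × 128.33 ≈ 171; y = 164 + 1 × 565.33 ≈ 729.

(171, 729)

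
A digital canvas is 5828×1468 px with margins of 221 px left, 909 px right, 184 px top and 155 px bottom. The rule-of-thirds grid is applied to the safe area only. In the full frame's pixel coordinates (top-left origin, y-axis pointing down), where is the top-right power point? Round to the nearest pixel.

Content width = 5828 − 221 − 909 = 4698 px; content height = 1468 − 184 − 155 = 1129 px.
Top-right is two-thirds across and one-third down within the safe area.
x = 221 + 2 × 4698/3 = 221 + 3132.00 ≈ 3353
y = 184 + 1 × 1129/3 = 184 + 376.33 ≈ 560

(3353, 560)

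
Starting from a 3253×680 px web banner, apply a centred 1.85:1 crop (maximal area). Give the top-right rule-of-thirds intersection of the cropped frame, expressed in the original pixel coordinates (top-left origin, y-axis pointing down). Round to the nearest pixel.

3253/680 > 1.85/1, so the 1.85:1 crop keeps the full height 680 and trims width to 680 × 1.85/1 = 1258.00 px.
Left offset = (3253 − 1258.00)/2 = 997.50 px; top offset = 0.
Top-right is two-thirds across and one-third down within the crop:
x = 997.50 + 2 × 1258.00/3 ≈ 1836; y = 0.00 + 1 × 680.00/3 ≈ 227.

x = 1836 px, y = 227 px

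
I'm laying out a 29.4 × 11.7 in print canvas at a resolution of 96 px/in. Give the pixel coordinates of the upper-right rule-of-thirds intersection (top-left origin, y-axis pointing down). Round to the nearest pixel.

(1882, 374)

In pixels the canvas is 29.4 × 96 = 2822.4 wide and 11.7 × 96 = 1123.2 tall.
The upper-right point is two-thirds across and one-third down:
x = 2 × 2822.4/3 ≈ 1882; y = 1 × 1123.2/3 ≈ 374.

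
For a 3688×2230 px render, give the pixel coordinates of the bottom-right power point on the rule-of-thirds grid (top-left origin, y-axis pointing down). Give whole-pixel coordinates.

(2459, 1487)

The bottom-right point sits two-thirds of the way across and two-thirds of the way down.
x = 2 × 3688/3 ≈ 2459; y = 2 × 2230/3 ≈ 1487.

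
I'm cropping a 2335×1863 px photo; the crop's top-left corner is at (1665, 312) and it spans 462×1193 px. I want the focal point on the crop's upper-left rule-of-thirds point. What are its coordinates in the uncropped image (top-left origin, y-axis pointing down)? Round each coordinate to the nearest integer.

x = 1819 px, y = 710 px

One third of the crop width 462 is 154.00 px.
One third of the crop height 1193 is 397.67 px.
The upper-left point is one-third across and one-third down within the crop:
x = 1665 + 1 × 154.00 ≈ 1819; y = 312 + 1 × 397.67 ≈ 710.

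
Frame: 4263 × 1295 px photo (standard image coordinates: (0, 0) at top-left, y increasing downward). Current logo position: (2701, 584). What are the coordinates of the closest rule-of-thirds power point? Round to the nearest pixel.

x = 2842 px, y = 432 px

Third lines: x ∈ {1421, 2842}, y ∈ {432, 863}.
2701 is closer to x = 2842; 584 is closer to y = 432.
So the nearest intersection is the upper-right power point.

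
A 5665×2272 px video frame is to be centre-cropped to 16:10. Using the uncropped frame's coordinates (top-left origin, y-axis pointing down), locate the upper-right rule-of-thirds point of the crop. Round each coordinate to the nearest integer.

5665/2272 > 16/10, so the 16:10 crop keeps the full height 2272 and trims width to 2272 × 16/10 = 3635.20 px.
Left offset = (5665 − 3635.20)/2 = 1014.90 px; top offset = 0.
Upper-right is two-thirds across and one-third down within the crop:
x = 1014.90 + 2 × 3635.20/3 ≈ 3438; y = 0.00 + 1 × 2272.00/3 ≈ 757.

(3438, 757)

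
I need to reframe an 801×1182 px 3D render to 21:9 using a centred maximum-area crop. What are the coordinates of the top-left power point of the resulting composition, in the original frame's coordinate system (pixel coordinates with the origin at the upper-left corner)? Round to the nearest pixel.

801/1182 < 21/9, so the 21:9 crop keeps the full width 801 and trims height to 801 × 9/21 = 343.29 px.
Top offset = (1182 − 343.29)/2 = 419.36 px; left offset = 0.
Top-left is one-third across and one-third down within the crop:
x = 0.00 + 1 × 801.00/3 ≈ 267; y = 419.36 + 1 × 343.29/3 ≈ 534.

(267, 534)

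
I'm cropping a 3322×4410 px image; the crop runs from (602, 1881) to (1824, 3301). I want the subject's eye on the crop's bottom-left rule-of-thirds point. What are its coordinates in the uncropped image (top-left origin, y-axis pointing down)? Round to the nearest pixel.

Crop width = 1824 − 602 = 1222 px; one third is 407.33 px.
Crop height = 3301 − 1881 = 1420 px; one third is 473.33 px.
The bottom-left point is one-third across and two-thirds down within the crop:
x = 602 + 1 × 407.33 ≈ 1009; y = 1881 + 2 × 473.33 ≈ 2828.

(1009, 2828)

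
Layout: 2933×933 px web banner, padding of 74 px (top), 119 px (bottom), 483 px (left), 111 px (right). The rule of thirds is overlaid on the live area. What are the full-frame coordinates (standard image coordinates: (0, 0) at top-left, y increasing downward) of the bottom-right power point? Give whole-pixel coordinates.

x = 2042 px, y = 567 px

Content width = 2933 − 483 − 111 = 2339 px; content height = 933 − 74 − 119 = 740 px.
Bottom-right is two-thirds across and two-thirds down within the live area.
x = 483 + 2 × 2339/3 = 483 + 1559.33 ≈ 2042
y = 74 + 2 × 740/3 = 74 + 493.33 ≈ 567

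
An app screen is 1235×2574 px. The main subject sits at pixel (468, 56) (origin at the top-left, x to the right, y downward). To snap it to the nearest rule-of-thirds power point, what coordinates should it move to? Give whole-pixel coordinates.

Third lines: x ∈ {412, 823}, y ∈ {858, 1716}.
468 is closer to x = 412; 56 is closer to y = 858.
So the nearest intersection is the upper-left power point.

(412, 858)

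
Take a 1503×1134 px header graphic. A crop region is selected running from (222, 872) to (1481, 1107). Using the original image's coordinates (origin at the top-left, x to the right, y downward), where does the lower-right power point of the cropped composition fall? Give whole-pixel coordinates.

x = 1061 px, y = 1029 px

Crop width = 1481 − 222 = 1259 px; one third is 419.67 px.
Crop height = 1107 − 872 = 235 px; one third is 78.33 px.
The lower-right point is two-thirds across and two-thirds down within the crop:
x = 222 + 2 × 419.67 ≈ 1061; y = 872 + 2 × 78.33 ≈ 1029.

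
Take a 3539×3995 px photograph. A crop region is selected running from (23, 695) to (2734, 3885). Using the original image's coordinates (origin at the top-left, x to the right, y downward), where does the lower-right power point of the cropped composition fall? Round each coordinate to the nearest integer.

Crop width = 2734 − 23 = 2711 px; one third is 903.67 px.
Crop height = 3885 − 695 = 3190 px; one third is 1063.33 px.
The lower-right point is two-thirds across and two-thirds down within the crop:
x = 23 + 2 × 903.67 ≈ 1830; y = 695 + 2 × 1063.33 ≈ 2822.

x = 1830 px, y = 2822 px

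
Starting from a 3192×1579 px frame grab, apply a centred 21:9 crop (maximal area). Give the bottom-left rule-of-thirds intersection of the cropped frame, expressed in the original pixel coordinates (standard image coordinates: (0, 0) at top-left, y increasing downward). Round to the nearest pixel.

3192/1579 < 21/9, so the 21:9 crop keeps the full width 3192 and trims height to 3192 × 9/21 = 1368.00 px.
Top offset = (1579 − 1368.00)/2 = 105.50 px; left offset = 0.
Bottom-left is one-third across and two-thirds down within the crop:
x = 0.00 + 1 × 3192.00/3 ≈ 1064; y = 105.50 + 2 × 1368.00/3 ≈ 1018.

x = 1064 px, y = 1018 px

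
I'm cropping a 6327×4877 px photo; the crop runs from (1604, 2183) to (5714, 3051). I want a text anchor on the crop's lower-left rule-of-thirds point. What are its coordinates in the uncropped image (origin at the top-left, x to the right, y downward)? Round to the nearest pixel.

Crop width = 5714 − 1604 = 4110 px; one third is 1370.00 px.
Crop height = 3051 − 2183 = 868 px; one third is 289.33 px.
The lower-left point is one-third across and two-thirds down within the crop:
x = 1604 + 1 × 1370.00 ≈ 2974; y = 2183 + 2 × 289.33 ≈ 2762.

x = 2974 px, y = 2762 px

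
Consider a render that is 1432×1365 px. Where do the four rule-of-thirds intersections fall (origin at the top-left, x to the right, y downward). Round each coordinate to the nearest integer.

One third of 1432 is 477.33; one third of 1365 is 455.
Vertical third lines at x = 477 and x = 955; horizontal third lines at y = 455 and y = 910.

(477, 455), (955, 455), (477, 910), (955, 910)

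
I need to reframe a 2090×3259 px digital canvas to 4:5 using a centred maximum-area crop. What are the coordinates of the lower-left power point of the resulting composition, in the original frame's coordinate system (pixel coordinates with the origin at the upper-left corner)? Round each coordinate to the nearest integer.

(697, 2065)

2090/3259 < 4/5, so the 4:5 crop keeps the full width 2090 and trims height to 2090 × 5/4 = 2612.50 px.
Top offset = (3259 − 2612.50)/2 = 323.25 px; left offset = 0.
Lower-left is one-third across and two-thirds down within the crop:
x = 0.00 + 1 × 2090.00/3 ≈ 697; y = 323.25 + 2 × 2612.50/3 ≈ 2065.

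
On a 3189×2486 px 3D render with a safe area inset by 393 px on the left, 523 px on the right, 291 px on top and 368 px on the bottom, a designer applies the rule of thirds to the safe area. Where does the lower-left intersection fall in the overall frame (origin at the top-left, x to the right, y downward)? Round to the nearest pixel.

Content width = 3189 − 393 − 523 = 2273 px; content height = 2486 − 291 − 368 = 1827 px.
Lower-left is one-third across and two-thirds down within the safe area.
x = 393 + 1 × 2273/3 = 393 + 757.67 ≈ 1151
y = 291 + 2 × 1827/3 = 291 + 1218.00 ≈ 1509

x = 1151 px, y = 1509 px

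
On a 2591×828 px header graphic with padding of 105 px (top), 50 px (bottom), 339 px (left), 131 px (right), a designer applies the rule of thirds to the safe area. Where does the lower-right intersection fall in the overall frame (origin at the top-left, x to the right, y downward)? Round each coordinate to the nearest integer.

(1753, 554)

Content width = 2591 − 339 − 131 = 2121 px; content height = 828 − 105 − 50 = 673 px.
Lower-right is two-thirds across and two-thirds down within the safe area.
x = 339 + 2 × 2121/3 = 339 + 1414.00 ≈ 1753
y = 105 + 2 × 673/3 = 105 + 448.67 ≈ 554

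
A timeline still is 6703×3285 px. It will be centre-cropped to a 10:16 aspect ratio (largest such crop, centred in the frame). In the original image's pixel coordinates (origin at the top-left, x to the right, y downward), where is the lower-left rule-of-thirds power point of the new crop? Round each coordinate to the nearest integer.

(3009, 2190)

6703/3285 > 10/16, so the 10:16 crop keeps the full height 3285 and trims width to 3285 × 10/16 = 2053.12 px.
Left offset = (6703 − 2053.12)/2 = 2324.94 px; top offset = 0.
Lower-left is one-third across and two-thirds down within the crop:
x = 2324.94 + 1 × 2053.12/3 ≈ 3009; y = 0.00 + 2 × 3285.00/3 ≈ 2190.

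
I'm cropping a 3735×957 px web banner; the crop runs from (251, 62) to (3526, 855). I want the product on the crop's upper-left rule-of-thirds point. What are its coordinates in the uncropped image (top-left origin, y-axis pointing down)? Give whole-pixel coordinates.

x = 1343 px, y = 326 px

Crop width = 3526 − 251 = 3275 px; one third is 1091.67 px.
Crop height = 855 − 62 = 793 px; one third is 264.33 px.
The upper-left point is one-third across and one-third down within the crop:
x = 251 + 1 × 1091.67 ≈ 1343; y = 62 + 1 × 264.33 ≈ 326.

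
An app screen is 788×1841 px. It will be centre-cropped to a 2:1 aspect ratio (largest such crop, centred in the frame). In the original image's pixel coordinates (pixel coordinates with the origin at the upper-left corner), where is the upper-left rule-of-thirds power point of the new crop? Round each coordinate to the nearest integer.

(263, 855)

788/1841 < 2/1, so the 2:1 crop keeps the full width 788 and trims height to 788 × 1/2 = 394.00 px.
Top offset = (1841 − 394.00)/2 = 723.50 px; left offset = 0.
Upper-left is one-third across and one-third down within the crop:
x = 0.00 + 1 × 788.00/3 ≈ 263; y = 723.50 + 1 × 394.00/3 ≈ 855.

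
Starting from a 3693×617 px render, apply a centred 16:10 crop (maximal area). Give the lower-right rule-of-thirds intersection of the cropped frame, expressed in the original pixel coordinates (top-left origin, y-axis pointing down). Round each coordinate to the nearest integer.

(2011, 411)

3693/617 > 16/10, so the 16:10 crop keeps the full height 617 and trims width to 617 × 16/10 = 987.20 px.
Left offset = (3693 − 987.20)/2 = 1352.90 px; top offset = 0.
Lower-right is two-thirds across and two-thirds down within the crop:
x = 1352.90 + 2 × 987.20/3 ≈ 2011; y = 0.00 + 2 × 617.00/3 ≈ 411.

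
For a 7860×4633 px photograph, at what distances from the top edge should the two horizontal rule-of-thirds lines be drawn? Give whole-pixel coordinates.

4633 / 3 = 1544.33, so the horizontal lines sit at one and two thirds of 4633.

1544 px and 3089 px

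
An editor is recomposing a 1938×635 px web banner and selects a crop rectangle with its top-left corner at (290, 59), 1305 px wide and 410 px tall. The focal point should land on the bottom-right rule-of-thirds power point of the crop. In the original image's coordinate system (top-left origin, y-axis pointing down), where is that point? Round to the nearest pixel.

One third of the crop width 1305 is 435.00 px.
One third of the crop height 410 is 136.67 px.
The bottom-right point is two-thirds across and two-thirds down within the crop:
x = 290 + 2 × 435.00 ≈ 1160; y = 59 + 2 × 136.67 ≈ 332.

x = 1160 px, y = 332 px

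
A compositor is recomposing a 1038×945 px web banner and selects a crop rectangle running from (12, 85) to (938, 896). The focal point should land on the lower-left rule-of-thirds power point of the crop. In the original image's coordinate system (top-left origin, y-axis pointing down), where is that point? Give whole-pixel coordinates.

(321, 626)

Crop width = 938 − 12 = 926 px; one third is 308.67 px.
Crop height = 896 − 85 = 811 px; one third is 270.33 px.
The lower-left point is one-third across and two-thirds down within the crop:
x = 12 + 1 × 308.67 ≈ 321; y = 85 + 2 × 270.33 ≈ 626.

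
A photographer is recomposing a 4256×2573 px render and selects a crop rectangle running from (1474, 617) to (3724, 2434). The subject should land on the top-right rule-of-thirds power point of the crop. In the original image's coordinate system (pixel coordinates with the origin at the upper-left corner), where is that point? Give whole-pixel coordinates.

Crop width = 3724 − 1474 = 2250 px; one third is 750.00 px.
Crop height = 2434 − 617 = 1817 px; one third is 605.67 px.
The top-right point is two-thirds across and one-third down within the crop:
x = 1474 + 2 × 750.00 ≈ 2974; y = 617 + 1 × 605.67 ≈ 1223.

(2974, 1223)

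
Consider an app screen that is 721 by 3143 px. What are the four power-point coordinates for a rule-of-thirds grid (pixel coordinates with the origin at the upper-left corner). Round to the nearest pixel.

One third of 721 is 240.33; one third of 3143 is 1047.67.
Vertical third lines at x = 240 and x = 481; horizontal third lines at y = 1048 and y = 2095.

(240, 1048), (481, 1048), (240, 2095), (481, 2095)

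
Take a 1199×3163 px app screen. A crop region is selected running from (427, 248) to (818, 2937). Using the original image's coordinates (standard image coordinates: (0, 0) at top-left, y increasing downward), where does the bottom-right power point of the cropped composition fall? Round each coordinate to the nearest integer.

Crop width = 818 − 427 = 391 px; one third is 130.33 px.
Crop height = 2937 − 248 = 2689 px; one third is 896.33 px.
The bottom-right point is two-thirds across and two-thirds down within the crop:
x = 427 + 2 × 130.33 ≈ 688; y = 248 + 2 × 896.33 ≈ 2041.

(688, 2041)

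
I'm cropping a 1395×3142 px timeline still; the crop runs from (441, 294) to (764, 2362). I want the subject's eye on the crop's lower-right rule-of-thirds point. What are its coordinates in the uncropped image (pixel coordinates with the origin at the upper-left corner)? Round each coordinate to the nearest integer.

x = 656 px, y = 1673 px

Crop width = 764 − 441 = 323 px; one third is 107.67 px.
Crop height = 2362 − 294 = 2068 px; one third is 689.33 px.
The lower-right point is two-thirds across and two-thirds down within the crop:
x = 441 + 2 × 107.67 ≈ 656; y = 294 + 2 × 689.33 ≈ 1673.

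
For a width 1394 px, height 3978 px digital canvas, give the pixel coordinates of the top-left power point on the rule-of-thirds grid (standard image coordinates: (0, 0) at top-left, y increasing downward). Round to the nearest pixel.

x = 465 px, y = 1326 px

The top-left point sits one-third of the way across and one-third of the way down.
x = 1 × 1394/3 ≈ 465; y = 1 × 3978/3 ≈ 1326.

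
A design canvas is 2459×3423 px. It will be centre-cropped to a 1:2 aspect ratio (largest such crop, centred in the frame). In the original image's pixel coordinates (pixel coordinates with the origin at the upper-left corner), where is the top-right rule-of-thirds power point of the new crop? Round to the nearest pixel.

2459/3423 > 1/2, so the 1:2 crop keeps the full height 3423 and trims width to 3423 × 1/2 = 1711.50 px.
Left offset = (2459 − 1711.50)/2 = 373.75 px; top offset = 0.
Top-right is two-thirds across and one-third down within the crop:
x = 373.75 + 2 × 1711.50/3 ≈ 1515; y = 0.00 + 1 × 3423.00/3 ≈ 1141.

x = 1515 px, y = 1141 px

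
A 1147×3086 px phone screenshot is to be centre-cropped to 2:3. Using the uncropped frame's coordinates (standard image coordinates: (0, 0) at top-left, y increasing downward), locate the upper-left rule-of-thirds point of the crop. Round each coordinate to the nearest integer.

1147/3086 < 2/3, so the 2:3 crop keeps the full width 1147 and trims height to 1147 × 3/2 = 1720.50 px.
Top offset = (3086 − 1720.50)/2 = 682.75 px; left offset = 0.
Upper-left is one-third across and one-third down within the crop:
x = 0.00 + 1 × 1147.00/3 ≈ 382; y = 682.75 + 1 × 1720.50/3 ≈ 1256.

(382, 1256)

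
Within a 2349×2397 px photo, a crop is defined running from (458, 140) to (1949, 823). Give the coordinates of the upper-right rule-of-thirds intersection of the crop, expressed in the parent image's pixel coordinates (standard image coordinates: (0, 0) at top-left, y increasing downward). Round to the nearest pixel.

x = 1452 px, y = 368 px

Crop width = 1949 − 458 = 1491 px; one third is 497.00 px.
Crop height = 823 − 140 = 683 px; one third is 227.67 px.
The upper-right point is two-thirds across and one-third down within the crop:
x = 458 + 2 × 497.00 ≈ 1452; y = 140 + 1 × 227.67 ≈ 368.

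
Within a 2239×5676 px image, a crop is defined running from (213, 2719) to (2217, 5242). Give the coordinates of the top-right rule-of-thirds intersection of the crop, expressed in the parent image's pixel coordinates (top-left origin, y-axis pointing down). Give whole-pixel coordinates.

x = 1549 px, y = 3560 px

Crop width = 2217 − 213 = 2004 px; one third is 668.00 px.
Crop height = 5242 − 2719 = 2523 px; one third is 841.00 px.
The top-right point is two-thirds across and one-third down within the crop:
x = 213 + 2 × 668.00 ≈ 1549; y = 2719 + 1 × 841.00 ≈ 3560.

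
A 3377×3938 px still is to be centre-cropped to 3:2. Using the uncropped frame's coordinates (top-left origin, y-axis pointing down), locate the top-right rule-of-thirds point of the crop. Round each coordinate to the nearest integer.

(2251, 1594)

3377/3938 < 3/2, so the 3:2 crop keeps the full width 3377 and trims height to 3377 × 2/3 = 2251.33 px.
Top offset = (3938 − 2251.33)/2 = 843.33 px; left offset = 0.
Top-right is two-thirds across and one-third down within the crop:
x = 0.00 + 2 × 3377.00/3 ≈ 2251; y = 843.33 + 1 × 2251.33/3 ≈ 1594.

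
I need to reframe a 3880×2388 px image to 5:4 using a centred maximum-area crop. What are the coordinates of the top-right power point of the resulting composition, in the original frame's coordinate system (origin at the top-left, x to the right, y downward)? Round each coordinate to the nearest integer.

3880/2388 > 5/4, so the 5:4 crop keeps the full height 2388 and trims width to 2388 × 5/4 = 2985.00 px.
Left offset = (3880 − 2985.00)/2 = 447.50 px; top offset = 0.
Top-right is two-thirds across and one-third down within the crop:
x = 447.50 + 2 × 2985.00/3 ≈ 2438; y = 0.00 + 1 × 2388.00/3 ≈ 796.

(2438, 796)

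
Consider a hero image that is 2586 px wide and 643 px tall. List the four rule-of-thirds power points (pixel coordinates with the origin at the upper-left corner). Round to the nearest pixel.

One third of 2586 is 862; one third of 643 is 214.33.
Vertical third lines at x = 862 and x = 1724; horizontal third lines at y = 214 and y = 429.

(862, 214), (1724, 214), (862, 429), (1724, 429)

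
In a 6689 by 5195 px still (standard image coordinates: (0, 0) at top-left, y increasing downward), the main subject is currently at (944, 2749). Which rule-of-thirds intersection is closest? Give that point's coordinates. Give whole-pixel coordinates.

x = 2230 px, y = 3463 px

Third lines: x ∈ {2230, 4459}, y ∈ {1732, 3463}.
944 is closer to x = 2230; 2749 is closer to y = 3463.
So the nearest intersection is the lower-left power point.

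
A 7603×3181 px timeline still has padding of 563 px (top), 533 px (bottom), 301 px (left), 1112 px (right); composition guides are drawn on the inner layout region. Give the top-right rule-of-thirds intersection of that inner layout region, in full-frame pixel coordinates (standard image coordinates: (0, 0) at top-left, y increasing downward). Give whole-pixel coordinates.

(4428, 1258)

Content width = 7603 − 301 − 1112 = 6190 px; content height = 3181 − 563 − 533 = 2085 px.
Top-right is two-thirds across and one-third down within the inner layout region.
x = 301 + 2 × 6190/3 = 301 + 4126.67 ≈ 4428
y = 563 + 1 × 2085/3 = 563 + 695.00 ≈ 1258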